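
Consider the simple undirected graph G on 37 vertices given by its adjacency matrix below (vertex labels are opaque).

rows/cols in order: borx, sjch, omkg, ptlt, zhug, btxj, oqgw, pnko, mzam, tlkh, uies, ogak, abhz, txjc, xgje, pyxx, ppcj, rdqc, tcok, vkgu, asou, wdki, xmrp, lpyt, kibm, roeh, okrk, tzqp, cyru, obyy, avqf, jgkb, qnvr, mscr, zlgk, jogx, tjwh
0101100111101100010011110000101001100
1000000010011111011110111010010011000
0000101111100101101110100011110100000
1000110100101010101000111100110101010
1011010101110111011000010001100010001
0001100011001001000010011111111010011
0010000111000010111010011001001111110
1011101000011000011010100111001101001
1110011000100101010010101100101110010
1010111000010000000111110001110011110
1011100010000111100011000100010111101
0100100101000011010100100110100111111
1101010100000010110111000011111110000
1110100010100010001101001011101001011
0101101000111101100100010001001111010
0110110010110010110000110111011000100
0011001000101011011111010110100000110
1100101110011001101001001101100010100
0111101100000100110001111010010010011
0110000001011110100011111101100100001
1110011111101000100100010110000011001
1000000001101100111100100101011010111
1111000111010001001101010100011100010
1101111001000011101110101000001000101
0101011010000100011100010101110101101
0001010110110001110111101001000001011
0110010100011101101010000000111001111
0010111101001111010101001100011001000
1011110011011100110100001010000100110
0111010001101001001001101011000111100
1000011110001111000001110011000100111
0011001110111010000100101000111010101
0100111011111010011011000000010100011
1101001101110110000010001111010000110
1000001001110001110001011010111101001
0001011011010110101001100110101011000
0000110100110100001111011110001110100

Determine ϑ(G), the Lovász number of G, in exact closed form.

N(rdqc) = {borx, sjch, zhug, oqgw, pnko, mzam, ogak, abhz, pyxx, ppcj, tcok, wdki, kibm, roeh, tzqp, cyru, qnvr, zlgk}, |N(rdqc)| = 18.
Vertex roeh has 18 neighbors: ptlt, btxj, pnko, mzam, uies, ogak, pyxx, ppcj, rdqc, vkgu, asou, wdki, xmrp, kibm, tzqp, mscr, jogx, tjwh.
Vertex avqf has 18 neighbors: borx, btxj, oqgw, pnko, mzam, abhz, txjc, xgje, pyxx, wdki, xmrp, lpyt, okrk, tzqp, jgkb, zlgk, jogx, tjwh.
Vertex jogx has 18 neighbors: ptlt, btxj, oqgw, mzam, tlkh, ogak, txjc, xgje, ppcj, tcok, wdki, xmrp, roeh, okrk, cyru, avqf, qnvr, mscr.
18-regular, N=37; strongly regular (37,18,8,9).
spec(A) ≈ [18.0, 2.541381, -3.541381] (distinct, 6 d.p.).
λ_max=18, λ_min=-sqrt(37)/2 - 1/2; ϑ = −37·λ_min/(λ_max−λ_min) = sqrt(37).
= 6.0827625… (decimal).

sqrt(37)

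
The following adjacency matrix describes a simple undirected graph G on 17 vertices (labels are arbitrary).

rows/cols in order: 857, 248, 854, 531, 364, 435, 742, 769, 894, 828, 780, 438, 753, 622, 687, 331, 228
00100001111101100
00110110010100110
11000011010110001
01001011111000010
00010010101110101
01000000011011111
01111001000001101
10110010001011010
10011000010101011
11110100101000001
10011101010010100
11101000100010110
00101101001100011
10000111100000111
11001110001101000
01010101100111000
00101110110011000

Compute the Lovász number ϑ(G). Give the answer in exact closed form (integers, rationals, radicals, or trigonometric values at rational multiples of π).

N(687) = {857, 248, 364, 435, 742, 780, 438, 622}, |N(687)| = 8.
Vertex 248 has 8 neighbors: 854, 531, 435, 742, 828, 438, 687, 331.
Vertex 742 has 8 neighbors: 248, 854, 531, 364, 769, 622, 687, 228.
Vertex 228 has 8 neighbors: 854, 364, 435, 742, 894, 828, 753, 622.
Regular of degree 8 on 17 vertices: SR(17,8,3,4) — a Paley graph.
Distinct eigenvalues (to 5 d.p.): [8.0, 1.56155, -2.56155].
Lovász (edge-transitive): ϑ = −17·(-sqrt(17)/2 - 1/2)/((8)−(-sqrt(17)/2 - 1/2)) = sqrt(17).
Numerically 4.12311.

sqrt(17)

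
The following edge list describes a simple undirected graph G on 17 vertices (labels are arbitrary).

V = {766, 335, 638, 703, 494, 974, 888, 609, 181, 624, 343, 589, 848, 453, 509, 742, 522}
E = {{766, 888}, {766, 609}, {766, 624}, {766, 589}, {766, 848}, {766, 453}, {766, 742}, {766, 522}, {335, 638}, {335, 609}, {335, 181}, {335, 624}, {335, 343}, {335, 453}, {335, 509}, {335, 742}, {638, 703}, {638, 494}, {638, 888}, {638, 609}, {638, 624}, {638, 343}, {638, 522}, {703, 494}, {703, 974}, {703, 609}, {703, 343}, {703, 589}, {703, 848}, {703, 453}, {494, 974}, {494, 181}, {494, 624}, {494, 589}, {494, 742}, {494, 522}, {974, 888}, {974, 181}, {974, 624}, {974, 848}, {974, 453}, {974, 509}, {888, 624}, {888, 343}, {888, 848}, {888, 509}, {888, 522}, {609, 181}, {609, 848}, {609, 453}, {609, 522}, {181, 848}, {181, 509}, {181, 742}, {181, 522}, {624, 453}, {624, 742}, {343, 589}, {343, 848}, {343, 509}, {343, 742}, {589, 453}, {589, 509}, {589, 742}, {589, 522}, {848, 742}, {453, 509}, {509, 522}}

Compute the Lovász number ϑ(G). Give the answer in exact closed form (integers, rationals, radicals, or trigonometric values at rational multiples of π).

deg(703) = 8; N(703) = {638, 494, 974, 609, 343, 589, 848, 453}.
Vertex 638 has 8 neighbors: 335, 703, 494, 888, 609, 624, 343, 522.
N(181) = {335, 494, 974, 609, 848, 509, 742, 522}, |N(181)| = 8.
deg(589) = 8; N(589) = {766, 703, 494, 343, 453, 509, 742, 522}.
17-vertex 8-regular graph: SR(17,8,3,4) — a Paley graph.
The 3 distinct eigenvalues: [8.0, 1.5616, -2.5616].
λ_max=8, λ_min=-sqrt(17)/2 - 1/2; ϑ = −17·λ_min/(λ_max−λ_min) = sqrt(17).
Numerically 4.1231.

sqrt(17)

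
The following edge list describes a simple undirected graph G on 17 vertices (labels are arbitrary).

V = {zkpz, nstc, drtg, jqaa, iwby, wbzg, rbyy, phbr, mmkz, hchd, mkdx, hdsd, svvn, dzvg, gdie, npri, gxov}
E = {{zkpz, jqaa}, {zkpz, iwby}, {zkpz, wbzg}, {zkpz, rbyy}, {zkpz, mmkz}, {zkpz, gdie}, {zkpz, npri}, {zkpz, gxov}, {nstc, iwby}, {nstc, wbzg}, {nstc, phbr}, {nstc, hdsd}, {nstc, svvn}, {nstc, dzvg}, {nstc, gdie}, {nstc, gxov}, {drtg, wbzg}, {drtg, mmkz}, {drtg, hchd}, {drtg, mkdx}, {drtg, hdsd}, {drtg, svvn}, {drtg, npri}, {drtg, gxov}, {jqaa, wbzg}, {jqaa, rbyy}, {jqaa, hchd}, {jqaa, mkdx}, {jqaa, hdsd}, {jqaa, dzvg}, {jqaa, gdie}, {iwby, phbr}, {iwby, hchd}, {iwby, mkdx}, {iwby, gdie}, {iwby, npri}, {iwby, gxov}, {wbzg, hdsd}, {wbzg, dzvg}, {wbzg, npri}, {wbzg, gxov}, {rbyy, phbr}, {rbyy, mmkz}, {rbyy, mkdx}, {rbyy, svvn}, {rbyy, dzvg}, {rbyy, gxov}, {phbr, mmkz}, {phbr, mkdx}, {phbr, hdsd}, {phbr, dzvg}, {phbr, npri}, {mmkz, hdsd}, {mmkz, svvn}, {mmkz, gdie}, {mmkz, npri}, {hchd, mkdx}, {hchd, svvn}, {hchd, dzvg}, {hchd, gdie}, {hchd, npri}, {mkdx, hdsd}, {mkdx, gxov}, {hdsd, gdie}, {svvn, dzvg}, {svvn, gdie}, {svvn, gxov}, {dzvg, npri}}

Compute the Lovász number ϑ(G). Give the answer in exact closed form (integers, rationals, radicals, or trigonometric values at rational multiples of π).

Vertex gdie has 8 neighbors: zkpz, nstc, jqaa, iwby, mmkz, hchd, hdsd, svvn.
N(wbzg) = {zkpz, nstc, drtg, jqaa, hdsd, dzvg, npri, gxov}, |N(wbzg)| = 8.
deg(nstc) = 8; N(nstc) = {iwby, wbzg, phbr, hdsd, svvn, dzvg, gdie, gxov}.
Vertex zkpz has 8 neighbors: jqaa, iwby, wbzg, rbyy, mmkz, gdie, npri, gxov.
deg(v) = 8 for all v (|V|=17); strongly regular (17,8,3,4).
spec(A) ≈ [8.0, 1.561553, -2.561553] (distinct, 6 d.p.).
λ_max=8, λ_min=-sqrt(17)/2 - 1/2; ϑ = −17·λ_min/(λ_max−λ_min) = sqrt(17).
Numerically 4.1231056.

sqrt(17)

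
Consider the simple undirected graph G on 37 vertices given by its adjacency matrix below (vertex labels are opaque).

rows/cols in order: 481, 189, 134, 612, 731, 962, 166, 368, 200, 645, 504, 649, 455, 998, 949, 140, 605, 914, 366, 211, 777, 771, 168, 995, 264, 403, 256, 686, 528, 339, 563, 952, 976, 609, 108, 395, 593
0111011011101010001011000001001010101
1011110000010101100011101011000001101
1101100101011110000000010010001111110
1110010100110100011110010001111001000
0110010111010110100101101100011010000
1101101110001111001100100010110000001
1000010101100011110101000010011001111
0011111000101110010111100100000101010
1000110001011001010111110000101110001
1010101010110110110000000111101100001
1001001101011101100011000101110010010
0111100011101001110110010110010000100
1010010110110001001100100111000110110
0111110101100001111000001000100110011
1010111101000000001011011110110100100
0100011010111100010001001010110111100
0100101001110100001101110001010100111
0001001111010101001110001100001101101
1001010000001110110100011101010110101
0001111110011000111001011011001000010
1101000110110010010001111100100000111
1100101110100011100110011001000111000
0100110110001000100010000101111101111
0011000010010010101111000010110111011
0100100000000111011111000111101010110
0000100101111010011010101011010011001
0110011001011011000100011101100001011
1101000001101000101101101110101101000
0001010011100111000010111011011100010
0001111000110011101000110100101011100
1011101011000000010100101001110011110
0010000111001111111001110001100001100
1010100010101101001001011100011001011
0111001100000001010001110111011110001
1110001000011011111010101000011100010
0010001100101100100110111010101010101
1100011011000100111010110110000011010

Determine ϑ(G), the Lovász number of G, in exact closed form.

sqrt(37)

deg(952) = 18; N(952) = {134, 368, 200, 645, 455, 998, 949, 140, 605, 914, 366, 771, 168, 995, 686, 528, 609, 108}.
deg(995) = 18; N(995) = {134, 612, 200, 649, 949, 605, 366, 211, 777, 771, 256, 528, 339, 952, 976, 609, 395, 593}.
Vertex 609 has 18 neighbors: 189, 134, 612, 166, 368, 140, 914, 771, 168, 995, 403, 256, 686, 339, 563, 952, 976, 593.
deg(166) = 18; N(166) = {481, 962, 368, 645, 504, 949, 140, 605, 914, 211, 771, 256, 339, 563, 609, 108, 395, 593}.
G on 37 vertices is 18-regular; Paley(37): SR with (k,λ,μ)=(18,8,9).
The 3 distinct eigenvalues: [18.0, 2.541381, -3.541381].
With N=37: ϑ(G) = 37·(-(-sqrt(37)/2 - 1/2))/(18−(-sqrt(37)/2 - 1/2)) = sqrt(37).
ϑ(G) ≈ 6.082762530.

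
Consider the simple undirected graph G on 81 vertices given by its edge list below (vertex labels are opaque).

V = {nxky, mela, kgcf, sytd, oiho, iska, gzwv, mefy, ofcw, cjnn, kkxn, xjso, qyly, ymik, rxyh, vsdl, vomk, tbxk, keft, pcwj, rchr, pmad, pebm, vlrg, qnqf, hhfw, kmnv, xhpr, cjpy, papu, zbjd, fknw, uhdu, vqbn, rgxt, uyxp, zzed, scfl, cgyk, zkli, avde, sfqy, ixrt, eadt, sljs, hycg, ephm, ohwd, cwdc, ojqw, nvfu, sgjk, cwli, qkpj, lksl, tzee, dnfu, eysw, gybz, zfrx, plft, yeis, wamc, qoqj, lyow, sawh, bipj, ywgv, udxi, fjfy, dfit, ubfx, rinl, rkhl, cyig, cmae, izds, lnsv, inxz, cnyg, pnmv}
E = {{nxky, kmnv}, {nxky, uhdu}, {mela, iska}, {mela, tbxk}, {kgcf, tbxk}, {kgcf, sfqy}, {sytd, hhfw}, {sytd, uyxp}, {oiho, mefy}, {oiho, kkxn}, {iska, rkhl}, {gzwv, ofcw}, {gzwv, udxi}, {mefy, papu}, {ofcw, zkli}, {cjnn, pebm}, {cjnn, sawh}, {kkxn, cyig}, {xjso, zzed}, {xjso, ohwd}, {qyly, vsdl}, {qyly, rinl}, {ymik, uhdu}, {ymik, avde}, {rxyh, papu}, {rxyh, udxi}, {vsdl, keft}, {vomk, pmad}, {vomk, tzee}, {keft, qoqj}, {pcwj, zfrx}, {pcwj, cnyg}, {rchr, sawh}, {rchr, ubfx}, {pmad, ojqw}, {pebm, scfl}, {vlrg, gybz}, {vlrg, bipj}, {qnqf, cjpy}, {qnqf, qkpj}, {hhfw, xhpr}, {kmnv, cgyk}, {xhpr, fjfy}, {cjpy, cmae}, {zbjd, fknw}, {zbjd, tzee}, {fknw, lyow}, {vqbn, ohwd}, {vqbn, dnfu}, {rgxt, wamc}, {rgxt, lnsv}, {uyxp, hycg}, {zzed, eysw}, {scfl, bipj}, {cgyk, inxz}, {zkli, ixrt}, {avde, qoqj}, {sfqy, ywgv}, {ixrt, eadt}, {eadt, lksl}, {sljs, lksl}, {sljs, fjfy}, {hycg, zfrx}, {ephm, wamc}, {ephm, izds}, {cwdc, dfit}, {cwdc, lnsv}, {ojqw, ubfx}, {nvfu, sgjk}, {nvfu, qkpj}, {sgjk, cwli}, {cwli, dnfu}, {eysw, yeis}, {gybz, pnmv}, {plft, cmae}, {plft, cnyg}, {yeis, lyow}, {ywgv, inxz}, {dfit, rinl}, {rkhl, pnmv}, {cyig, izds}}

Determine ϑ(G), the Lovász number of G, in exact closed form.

81*cos(pi/81)/(cos(pi/81) + 1)

deg(avde) = 2; N(avde) = {ymik, qoqj}.
Vertex lyow has 2 neighbors: fknw, yeis.
deg(uyxp) = 2; N(uyxp) = {sytd, hycg}.
deg(vomk) = 2; N(vomk) = {pmad, tzee}.
Every vertex has degree 2 (N=81); this is C_{81}, the 81-cycle.
A has 41 distinct eigenvalues ≈ [2.0, 1.994, 1.976, 1.9461, 1.9045, 1.8514, 1.7873, 1.7123, 1.6271, 1.5321, 1.4279, 1.315, 1.1943, 1.0664, 0.9321, 0.7922, 0.6475, 0.4989, 0.3473, 0.1936, 0.0388, -0.1163, -0.2707, -0.4234, -0.5736, -0.7204, -0.8628, -1.0, -1.1312, -1.2556, -1.3725, -1.4811, -1.5808, -1.671, -1.7511, -1.8207, -1.8794, -1.9267, -1.9625, -1.9865, -1.9985].
Lovász: ϑ = −81(-2*cos(pi/81))/(2+-(-1)*2*cos(pi/81)) = 81*cos(pi/81)/(cos(pi/81) + 1).
= 40.484765310… (decimal).
40 ≤ 81*cos(pi/81)/(cos(pi/81) + 1) ≤ 41: both strict.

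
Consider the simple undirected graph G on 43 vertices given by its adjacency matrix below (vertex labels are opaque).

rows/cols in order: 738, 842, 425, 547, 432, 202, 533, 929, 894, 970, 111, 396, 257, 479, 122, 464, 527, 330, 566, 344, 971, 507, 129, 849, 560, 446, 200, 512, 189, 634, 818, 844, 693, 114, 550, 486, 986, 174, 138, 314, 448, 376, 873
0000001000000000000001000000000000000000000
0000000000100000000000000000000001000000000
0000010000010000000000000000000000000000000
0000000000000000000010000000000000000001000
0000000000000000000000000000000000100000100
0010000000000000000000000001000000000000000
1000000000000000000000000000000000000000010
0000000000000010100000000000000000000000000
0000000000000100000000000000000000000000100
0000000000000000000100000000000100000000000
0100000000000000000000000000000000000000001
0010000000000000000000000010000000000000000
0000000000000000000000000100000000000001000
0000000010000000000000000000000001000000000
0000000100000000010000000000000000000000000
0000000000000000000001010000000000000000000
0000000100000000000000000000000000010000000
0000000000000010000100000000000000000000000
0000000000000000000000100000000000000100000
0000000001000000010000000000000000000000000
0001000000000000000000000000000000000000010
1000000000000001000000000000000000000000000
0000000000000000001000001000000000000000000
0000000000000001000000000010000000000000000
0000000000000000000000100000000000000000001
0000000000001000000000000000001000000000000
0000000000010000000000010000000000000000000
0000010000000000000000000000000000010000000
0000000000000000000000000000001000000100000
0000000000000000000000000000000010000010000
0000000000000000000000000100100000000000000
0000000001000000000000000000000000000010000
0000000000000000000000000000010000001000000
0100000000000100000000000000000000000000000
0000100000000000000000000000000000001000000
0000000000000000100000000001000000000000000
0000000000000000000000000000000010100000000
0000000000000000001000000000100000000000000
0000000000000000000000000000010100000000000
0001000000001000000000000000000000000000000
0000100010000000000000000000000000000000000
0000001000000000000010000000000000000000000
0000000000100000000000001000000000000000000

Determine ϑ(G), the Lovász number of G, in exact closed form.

43*cos(pi/43)/(cos(pi/43) + 1)

deg(844) = 2; N(844) = {970, 138}.
deg(138) = 2; N(138) = {634, 844}.
deg(174) = 2; N(174) = {566, 189}.
Vertex 842 has 2 neighbors: 111, 114.
Every vertex has degree 2 (N=43); the odd cycle C_{43}.
The 22 distinct eigenvalues: [2.0, 1.9787, 1.9152, 1.8109, 1.668, 1.4895, 1.2793, 1.0419, 0.7822, 0.5059, 0.2187, -0.073, -0.3633, -0.6458, -0.9145, -1.1637, -1.3881, -1.583, -1.7441, -1.868, -1.9522, -1.9947].
Lovász (edge-transitive): ϑ = −43·(-2*cos(pi/43))/((2)−(-2*cos(pi/43))) = 43*cos(pi/43)/(cos(pi/43) + 1).
Numerically 21.4713.
α=21, χ(Ḡ)=22; ϑ=43*cos(pi/43)/(cos(pi/43) + 1) lies between (both strict).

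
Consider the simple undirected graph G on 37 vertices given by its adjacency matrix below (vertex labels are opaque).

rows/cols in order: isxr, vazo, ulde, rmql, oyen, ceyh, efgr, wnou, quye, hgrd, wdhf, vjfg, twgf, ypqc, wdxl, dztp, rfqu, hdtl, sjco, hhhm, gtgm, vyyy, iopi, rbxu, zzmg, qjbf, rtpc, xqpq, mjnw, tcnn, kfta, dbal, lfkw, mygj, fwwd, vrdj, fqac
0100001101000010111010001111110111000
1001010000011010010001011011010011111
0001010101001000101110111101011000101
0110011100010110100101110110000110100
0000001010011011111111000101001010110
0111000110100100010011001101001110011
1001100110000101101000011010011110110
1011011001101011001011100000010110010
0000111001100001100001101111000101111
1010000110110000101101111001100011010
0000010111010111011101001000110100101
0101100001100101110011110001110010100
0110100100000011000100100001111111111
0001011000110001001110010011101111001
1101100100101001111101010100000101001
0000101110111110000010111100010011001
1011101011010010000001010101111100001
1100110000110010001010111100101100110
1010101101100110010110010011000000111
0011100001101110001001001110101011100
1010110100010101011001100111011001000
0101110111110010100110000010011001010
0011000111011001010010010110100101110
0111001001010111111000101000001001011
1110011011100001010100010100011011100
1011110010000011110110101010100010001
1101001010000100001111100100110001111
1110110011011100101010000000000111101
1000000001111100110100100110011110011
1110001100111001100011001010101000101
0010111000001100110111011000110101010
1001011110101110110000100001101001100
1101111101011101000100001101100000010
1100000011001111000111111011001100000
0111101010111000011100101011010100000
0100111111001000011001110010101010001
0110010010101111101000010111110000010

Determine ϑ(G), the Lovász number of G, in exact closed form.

sqrt(37)

deg(ypqc) = 18; N(ypqc) = {rmql, ceyh, efgr, wdhf, vjfg, dztp, sjco, hhhm, gtgm, rbxu, rtpc, xqpq, mjnw, kfta, dbal, lfkw, mygj, fqac}.
N(ceyh) = {vazo, ulde, rmql, wnou, quye, wdhf, ypqc, hdtl, gtgm, vyyy, zzmg, qjbf, xqpq, kfta, dbal, lfkw, vrdj, fqac}, |N(ceyh)| = 18.
Vertex wdhf has 18 neighbors: ceyh, wnou, quye, hgrd, vjfg, ypqc, wdxl, dztp, hdtl, sjco, hhhm, vyyy, zzmg, mjnw, tcnn, dbal, fwwd, fqac.
N(zzmg) = {isxr, vazo, ulde, ceyh, efgr, quye, hgrd, wdhf, dztp, hdtl, hhhm, rbxu, qjbf, tcnn, kfta, lfkw, mygj, fwwd}, |N(zzmg)| = 18.
Every vertex has degree 18 (N=37); Paley(37): SR with (k,λ,μ)=(18,8,9).
The 3 distinct eigenvalues: [18.0, 2.54138, -3.54138].
Lovász (edge-transitive): ϑ = −37·(-sqrt(37)/2 - 1/2)/((18)−(-sqrt(37)/2 - 1/2)) = sqrt(37).
= 6.0828… (decimal).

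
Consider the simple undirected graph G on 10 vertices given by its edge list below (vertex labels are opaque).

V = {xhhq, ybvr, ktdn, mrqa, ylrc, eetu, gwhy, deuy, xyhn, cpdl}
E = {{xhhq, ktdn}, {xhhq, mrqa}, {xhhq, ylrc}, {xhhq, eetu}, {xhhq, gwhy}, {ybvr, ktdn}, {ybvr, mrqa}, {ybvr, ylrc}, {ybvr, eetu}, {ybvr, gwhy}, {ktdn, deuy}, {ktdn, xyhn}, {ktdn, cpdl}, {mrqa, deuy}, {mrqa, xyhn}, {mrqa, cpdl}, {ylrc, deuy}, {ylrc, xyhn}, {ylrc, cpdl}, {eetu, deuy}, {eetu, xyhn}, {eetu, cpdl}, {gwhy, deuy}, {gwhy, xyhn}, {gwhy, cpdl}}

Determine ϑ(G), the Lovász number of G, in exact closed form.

Vertex ktdn has 5 neighbors: xhhq, ybvr, deuy, xyhn, cpdl.
Vertex deuy has 5 neighbors: ktdn, mrqa, ylrc, eetu, gwhy.
Vertex xhhq has 5 neighbors: ktdn, mrqa, ylrc, eetu, gwhy.
Vertex mrqa has 5 neighbors: xhhq, ybvr, deuy, xyhn, cpdl.
Complete multipartite on [5, 5]: sandwich collapses at ϑ=5.
≈ 5.000000 (to 6 d.p.).
Lovász sandwich 5 ≤ 5 ≤ 5: collapsed.

5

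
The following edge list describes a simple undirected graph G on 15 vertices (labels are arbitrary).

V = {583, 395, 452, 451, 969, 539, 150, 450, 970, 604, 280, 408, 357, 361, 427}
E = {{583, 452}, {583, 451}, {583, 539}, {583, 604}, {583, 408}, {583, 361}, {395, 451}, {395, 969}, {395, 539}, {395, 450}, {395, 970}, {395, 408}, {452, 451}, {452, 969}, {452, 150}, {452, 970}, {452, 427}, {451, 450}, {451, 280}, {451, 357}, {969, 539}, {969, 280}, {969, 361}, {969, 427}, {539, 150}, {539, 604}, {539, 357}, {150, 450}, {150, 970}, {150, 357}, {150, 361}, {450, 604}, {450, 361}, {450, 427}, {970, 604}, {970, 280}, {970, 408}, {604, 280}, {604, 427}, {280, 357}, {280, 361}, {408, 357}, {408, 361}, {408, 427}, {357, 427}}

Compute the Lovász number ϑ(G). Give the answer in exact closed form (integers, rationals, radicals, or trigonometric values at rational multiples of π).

5

N(604) = {583, 539, 450, 970, 280, 427}, |N(604)| = 6.
N(427) = {452, 969, 450, 604, 408, 357}, |N(427)| = 6.
N(357) = {451, 539, 150, 280, 408, 427}, |N(357)| = 6.
N(450) = {395, 451, 150, 604, 361, 427}, |N(450)| = 6.
Regular of degree 6 on 15 vertices: this is K(6,2), the Kneser graph.
Distinct eigenvalues (to 5 d.p.): [6.0, 1.0, -3.0].
With N=15: ϑ(G) = 15·(-1*(-3))/(6−(-3)) = 5.
≈ 5.0000 (to 4 d.p.).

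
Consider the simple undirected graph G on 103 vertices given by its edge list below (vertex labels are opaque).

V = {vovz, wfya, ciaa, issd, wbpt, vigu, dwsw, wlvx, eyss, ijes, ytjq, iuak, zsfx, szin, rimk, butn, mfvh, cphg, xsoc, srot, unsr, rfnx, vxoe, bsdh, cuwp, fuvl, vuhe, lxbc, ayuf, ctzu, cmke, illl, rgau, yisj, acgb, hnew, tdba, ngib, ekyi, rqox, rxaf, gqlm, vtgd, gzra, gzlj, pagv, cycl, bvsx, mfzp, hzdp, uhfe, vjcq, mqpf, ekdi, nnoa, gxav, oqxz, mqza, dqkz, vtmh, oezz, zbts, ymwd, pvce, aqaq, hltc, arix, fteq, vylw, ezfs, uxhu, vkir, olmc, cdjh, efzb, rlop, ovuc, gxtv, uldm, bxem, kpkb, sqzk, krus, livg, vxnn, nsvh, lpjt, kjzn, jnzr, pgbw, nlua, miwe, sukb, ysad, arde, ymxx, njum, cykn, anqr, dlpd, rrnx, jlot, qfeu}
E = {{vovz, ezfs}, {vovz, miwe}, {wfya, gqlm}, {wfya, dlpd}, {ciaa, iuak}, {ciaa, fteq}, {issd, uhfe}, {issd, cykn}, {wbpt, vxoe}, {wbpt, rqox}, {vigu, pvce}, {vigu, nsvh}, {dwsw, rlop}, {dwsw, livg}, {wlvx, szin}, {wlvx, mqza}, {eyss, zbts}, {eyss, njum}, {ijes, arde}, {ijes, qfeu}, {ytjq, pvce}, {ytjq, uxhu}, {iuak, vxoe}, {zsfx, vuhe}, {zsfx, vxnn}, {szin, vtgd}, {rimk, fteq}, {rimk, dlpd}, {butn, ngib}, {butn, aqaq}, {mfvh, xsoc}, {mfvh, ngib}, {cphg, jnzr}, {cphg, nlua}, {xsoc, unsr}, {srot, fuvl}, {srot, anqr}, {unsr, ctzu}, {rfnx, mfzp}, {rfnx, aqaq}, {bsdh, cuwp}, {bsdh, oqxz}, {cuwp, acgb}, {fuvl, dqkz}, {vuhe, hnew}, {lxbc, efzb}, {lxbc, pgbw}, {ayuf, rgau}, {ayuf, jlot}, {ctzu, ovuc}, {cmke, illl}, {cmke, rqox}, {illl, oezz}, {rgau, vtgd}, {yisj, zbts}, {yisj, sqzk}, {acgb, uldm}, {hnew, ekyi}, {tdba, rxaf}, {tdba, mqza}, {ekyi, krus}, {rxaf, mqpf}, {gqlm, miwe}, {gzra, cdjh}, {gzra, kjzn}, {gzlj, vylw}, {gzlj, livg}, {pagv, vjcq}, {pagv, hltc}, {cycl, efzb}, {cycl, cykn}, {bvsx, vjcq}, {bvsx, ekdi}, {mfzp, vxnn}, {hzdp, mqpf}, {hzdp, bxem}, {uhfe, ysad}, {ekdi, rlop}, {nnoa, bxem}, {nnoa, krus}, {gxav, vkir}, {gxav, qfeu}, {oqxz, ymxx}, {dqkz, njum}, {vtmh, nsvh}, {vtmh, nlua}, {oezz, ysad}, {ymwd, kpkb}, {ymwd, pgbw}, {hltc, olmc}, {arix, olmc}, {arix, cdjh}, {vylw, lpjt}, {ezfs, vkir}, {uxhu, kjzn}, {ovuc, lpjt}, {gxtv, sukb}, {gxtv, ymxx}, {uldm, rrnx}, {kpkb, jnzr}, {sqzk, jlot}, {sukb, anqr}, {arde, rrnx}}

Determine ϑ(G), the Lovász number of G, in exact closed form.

103*cos(pi/103)/(cos(pi/103) + 1)

Vertex jnzr has 2 neighbors: cphg, kpkb.
deg(pgbw) = 2; N(pgbw) = {lxbc, ymwd}.
N(wbpt) = {vxoe, rqox}, |N(wbpt)| = 2.
Vertex cuwp has 2 neighbors: bsdh, acgb.
2-regular, N=103; this is C_{103}, the 103-cycle.
The 52 distinct eigenvalues: [2.0, 1.996, 1.985, 1.967, 1.941, 1.908, 1.868, 1.82, 1.767, 1.706, 1.639, 1.566, 1.488, 1.403, 1.314, 1.22, 1.121, 1.018, 0.911, 0.8, 0.687, 0.571, 0.454, 0.334, 0.213, 0.091, -0.03, -0.152, -0.274, -0.394, -0.513, -0.63, -0.744, -0.856, -0.965, -1.07, -1.171, -1.267, -1.359, -1.446, -1.528, -1.604, -1.673, -1.737, -1.794, -1.845, -1.888, -1.925, -1.955, -1.977, -1.992, -1.999].
Lovász: ϑ = −103(-2*cos(pi/103))/(2+-(-1)*2*cos(pi/103)) = 103*cos(pi/103)/(cos(pi/103) + 1).
≈ 51.488020467 (to 9 d.p.).
51 ≤ 103*cos(pi/103)/(cos(pi/103) + 1) ≤ 52: both strict.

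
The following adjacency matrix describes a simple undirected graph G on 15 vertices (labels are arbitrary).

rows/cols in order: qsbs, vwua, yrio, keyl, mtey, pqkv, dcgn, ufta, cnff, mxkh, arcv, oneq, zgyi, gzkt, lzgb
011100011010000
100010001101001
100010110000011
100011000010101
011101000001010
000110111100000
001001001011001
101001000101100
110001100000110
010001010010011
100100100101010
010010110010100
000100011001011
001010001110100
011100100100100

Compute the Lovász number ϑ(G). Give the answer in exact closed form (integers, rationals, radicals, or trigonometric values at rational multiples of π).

deg(dcgn) = 6; N(dcgn) = {yrio, pqkv, cnff, arcv, oneq, lzgb}.
Vertex oneq has 6 neighbors: vwua, mtey, dcgn, ufta, arcv, zgyi.
N(ufta) = {qsbs, yrio, pqkv, mxkh, oneq, zgyi}, |N(ufta)| = 6.
deg(cnff) = 6; N(cnff) = {qsbs, vwua, pqkv, dcgn, zgyi, gzkt}.
Every vertex has degree 6 (N=15); this is K(6,2), the Kneser graph.
spec(A) ≈ [6.0, 1.0, -3.0] (distinct, 4 d.p.).
Lovász (edge-transitive): ϑ = −15·(-3)/((6)−(-3)) = 5.
≈ 5.0000 (to 4 d.p.).

5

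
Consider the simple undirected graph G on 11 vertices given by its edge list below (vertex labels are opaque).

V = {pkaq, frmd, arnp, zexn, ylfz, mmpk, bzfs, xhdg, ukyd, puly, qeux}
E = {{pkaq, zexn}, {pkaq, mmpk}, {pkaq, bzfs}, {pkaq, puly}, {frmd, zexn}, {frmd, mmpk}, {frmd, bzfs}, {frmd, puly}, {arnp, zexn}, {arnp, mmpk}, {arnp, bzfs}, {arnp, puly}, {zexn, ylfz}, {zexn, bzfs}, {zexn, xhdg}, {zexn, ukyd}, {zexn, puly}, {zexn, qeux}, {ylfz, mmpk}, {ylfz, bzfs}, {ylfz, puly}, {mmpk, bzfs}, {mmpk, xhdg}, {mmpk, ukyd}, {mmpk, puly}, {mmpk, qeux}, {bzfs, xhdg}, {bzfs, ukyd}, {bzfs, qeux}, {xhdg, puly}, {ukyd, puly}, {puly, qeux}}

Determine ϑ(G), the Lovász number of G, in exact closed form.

N(zexn) = {pkaq, frmd, arnp, ylfz, bzfs, xhdg, ukyd, puly, qeux}, |N(zexn)| = 9.
N(mmpk) = {pkaq, frmd, arnp, ylfz, bzfs, xhdg, ukyd, puly, qeux}, |N(mmpk)| = 9.
N(bzfs) = {pkaq, frmd, arnp, zexn, ylfz, mmpk, xhdg, ukyd, qeux}, |N(bzfs)| = 9.
deg(qeux) = 4; N(qeux) = {zexn, mmpk, bzfs, puly}.
3 parts of sizes [7, 2, 2]; α(G) = 7 = ϑ (perfect).
= 7.0000… (decimal).
Sandwich: α(G)=7 ≤ ϑ(G)=7 ≤ χ(Ḡ)=7 (collapsed).

7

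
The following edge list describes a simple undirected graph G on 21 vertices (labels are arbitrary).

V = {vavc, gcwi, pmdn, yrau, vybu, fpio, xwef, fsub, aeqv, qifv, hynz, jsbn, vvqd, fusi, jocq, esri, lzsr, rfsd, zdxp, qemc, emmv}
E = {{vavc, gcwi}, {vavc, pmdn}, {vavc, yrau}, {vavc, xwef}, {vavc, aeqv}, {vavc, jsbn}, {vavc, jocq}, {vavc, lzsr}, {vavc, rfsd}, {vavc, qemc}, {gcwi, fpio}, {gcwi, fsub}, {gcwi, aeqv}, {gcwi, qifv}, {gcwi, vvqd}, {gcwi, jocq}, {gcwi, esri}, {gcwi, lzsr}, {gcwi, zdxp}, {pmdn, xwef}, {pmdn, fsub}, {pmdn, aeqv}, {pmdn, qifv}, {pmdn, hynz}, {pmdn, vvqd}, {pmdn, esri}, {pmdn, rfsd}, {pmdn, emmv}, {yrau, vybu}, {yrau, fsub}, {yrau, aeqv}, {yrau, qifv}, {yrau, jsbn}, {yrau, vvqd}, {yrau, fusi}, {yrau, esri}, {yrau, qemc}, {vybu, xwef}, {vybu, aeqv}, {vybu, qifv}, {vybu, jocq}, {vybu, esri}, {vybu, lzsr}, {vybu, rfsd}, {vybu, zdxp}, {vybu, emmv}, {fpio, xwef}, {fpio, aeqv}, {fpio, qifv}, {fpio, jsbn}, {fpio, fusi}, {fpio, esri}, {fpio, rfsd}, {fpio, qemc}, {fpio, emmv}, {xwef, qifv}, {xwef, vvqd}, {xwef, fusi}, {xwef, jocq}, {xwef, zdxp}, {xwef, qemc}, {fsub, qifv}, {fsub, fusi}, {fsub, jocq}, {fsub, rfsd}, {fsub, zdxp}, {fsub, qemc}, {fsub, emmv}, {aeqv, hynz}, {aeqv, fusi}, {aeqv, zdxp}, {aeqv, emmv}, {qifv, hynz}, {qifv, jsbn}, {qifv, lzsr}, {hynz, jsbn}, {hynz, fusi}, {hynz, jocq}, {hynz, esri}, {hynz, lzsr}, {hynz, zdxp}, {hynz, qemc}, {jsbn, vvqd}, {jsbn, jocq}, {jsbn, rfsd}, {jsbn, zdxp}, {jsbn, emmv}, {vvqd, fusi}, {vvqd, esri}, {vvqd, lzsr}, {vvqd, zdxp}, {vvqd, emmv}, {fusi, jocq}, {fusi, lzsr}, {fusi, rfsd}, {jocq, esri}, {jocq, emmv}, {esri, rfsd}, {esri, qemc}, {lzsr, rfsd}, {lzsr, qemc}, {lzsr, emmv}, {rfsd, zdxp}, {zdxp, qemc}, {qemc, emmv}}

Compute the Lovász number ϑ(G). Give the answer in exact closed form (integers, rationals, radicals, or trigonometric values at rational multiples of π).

Vertex fusi has 10 neighbors: yrau, fpio, xwef, fsub, aeqv, hynz, vvqd, jocq, lzsr, rfsd.
N(qifv) = {gcwi, pmdn, yrau, vybu, fpio, xwef, fsub, hynz, jsbn, lzsr}, |N(qifv)| = 10.
N(jocq) = {vavc, gcwi, vybu, xwef, fsub, hynz, jsbn, fusi, esri, emmv}, |N(jocq)| = 10.
Vertex aeqv has 10 neighbors: vavc, gcwi, pmdn, yrau, vybu, fpio, hynz, fusi, zdxp, emmv.
10-regular, N=21; this is K(7,2), the Kneser graph.
A has 3 distinct eigenvalues ≈ [10.0, 1.0, -4.0].
λ_max=10, λ_min=-4; ϑ = −21·λ_min/(λ_max−λ_min) = 6.
≈ 6.000000000 (to 9 d.p.).

6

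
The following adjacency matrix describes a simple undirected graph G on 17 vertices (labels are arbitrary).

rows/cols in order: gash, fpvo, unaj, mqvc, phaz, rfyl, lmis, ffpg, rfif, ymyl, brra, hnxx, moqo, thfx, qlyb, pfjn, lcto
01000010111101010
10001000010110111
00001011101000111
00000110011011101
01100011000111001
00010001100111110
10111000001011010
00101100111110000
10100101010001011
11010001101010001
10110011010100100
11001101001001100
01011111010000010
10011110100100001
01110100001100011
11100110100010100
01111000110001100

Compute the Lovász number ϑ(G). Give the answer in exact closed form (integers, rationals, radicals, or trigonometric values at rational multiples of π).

Vertex phaz has 8 neighbors: fpvo, unaj, lmis, ffpg, hnxx, moqo, thfx, lcto.
Vertex moqo has 8 neighbors: fpvo, mqvc, phaz, rfyl, lmis, ffpg, ymyl, pfjn.
N(lcto) = {fpvo, unaj, mqvc, phaz, rfif, ymyl, thfx, qlyb}, |N(lcto)| = 8.
N(fpvo) = {gash, phaz, ymyl, hnxx, moqo, qlyb, pfjn, lcto}, |N(fpvo)| = 8.
Regular of degree 8 on 17 vertices: strongly regular (17,8,3,4).
spec(A) ≈ [8.0, 1.562, -2.562] (distinct, 3 d.p.).
Lovász (edge-transitive): ϑ = −17·(-sqrt(17)/2 - 1/2)/((8)−(-sqrt(17)/2 - 1/2)) = sqrt(17).
= 4.123105626… (decimal).

sqrt(17)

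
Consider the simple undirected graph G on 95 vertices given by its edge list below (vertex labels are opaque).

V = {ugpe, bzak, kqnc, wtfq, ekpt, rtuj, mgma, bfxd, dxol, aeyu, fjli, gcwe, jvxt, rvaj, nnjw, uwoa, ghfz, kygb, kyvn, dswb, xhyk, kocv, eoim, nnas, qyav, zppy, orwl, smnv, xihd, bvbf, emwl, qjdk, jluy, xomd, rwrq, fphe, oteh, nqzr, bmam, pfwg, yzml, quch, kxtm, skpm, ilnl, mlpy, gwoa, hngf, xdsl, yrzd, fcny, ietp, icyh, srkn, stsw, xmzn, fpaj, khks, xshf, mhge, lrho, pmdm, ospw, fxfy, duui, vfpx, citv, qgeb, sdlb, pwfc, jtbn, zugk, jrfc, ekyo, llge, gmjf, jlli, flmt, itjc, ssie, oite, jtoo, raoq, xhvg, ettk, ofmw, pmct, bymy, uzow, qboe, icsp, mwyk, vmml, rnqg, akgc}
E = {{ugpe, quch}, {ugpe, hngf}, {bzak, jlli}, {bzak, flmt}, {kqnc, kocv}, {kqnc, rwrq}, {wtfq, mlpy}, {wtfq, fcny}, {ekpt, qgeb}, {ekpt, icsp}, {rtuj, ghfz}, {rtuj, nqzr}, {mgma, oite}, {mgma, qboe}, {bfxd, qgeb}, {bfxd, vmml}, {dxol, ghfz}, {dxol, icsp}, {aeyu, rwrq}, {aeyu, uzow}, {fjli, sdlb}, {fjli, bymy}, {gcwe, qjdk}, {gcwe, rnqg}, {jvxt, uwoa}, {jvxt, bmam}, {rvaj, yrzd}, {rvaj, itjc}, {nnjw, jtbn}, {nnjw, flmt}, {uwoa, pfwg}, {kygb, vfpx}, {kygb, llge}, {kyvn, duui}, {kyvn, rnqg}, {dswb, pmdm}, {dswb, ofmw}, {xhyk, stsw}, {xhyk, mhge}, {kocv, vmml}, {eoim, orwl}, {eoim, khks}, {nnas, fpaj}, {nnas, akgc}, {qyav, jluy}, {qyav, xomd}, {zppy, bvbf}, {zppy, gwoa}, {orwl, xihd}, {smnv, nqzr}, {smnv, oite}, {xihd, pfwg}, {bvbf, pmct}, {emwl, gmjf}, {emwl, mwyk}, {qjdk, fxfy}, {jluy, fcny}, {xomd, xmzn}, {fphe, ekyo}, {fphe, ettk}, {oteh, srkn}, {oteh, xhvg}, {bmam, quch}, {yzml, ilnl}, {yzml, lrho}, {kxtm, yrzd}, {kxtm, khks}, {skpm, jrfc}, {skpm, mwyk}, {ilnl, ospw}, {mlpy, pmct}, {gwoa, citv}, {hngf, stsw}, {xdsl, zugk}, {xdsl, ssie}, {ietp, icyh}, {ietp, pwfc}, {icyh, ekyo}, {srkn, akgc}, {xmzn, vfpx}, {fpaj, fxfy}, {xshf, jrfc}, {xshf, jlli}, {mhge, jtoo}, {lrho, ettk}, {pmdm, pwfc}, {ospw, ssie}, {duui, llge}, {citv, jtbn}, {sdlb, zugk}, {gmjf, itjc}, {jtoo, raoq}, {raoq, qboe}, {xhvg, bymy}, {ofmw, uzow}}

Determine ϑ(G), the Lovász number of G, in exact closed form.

95*cos(pi/95)/(cos(pi/95) + 1)

N(uzow) = {aeyu, ofmw}, |N(uzow)| = 2.
Vertex ofmw has 2 neighbors: dswb, uzow.
Vertex kqnc has 2 neighbors: kocv, rwrq.
deg(pwfc) = 2; N(pwfc) = {ietp, pmdm}.
Every vertex has degree 2 (N=95); this is C_{95}, the 95-cycle.
spec(A) ≈ [2.0, 1.996, 1.983, 1.961, 1.93, 1.892, 1.845, 1.789, 1.727, 1.656, 1.578, 1.494, 1.402, 1.305, 1.202, 1.094, 0.981, 0.864, 0.742, 0.618, 0.491, 0.362, 0.231, 0.099, -0.033, -0.165, -0.297, -0.427, -0.555, -0.681, -0.803, -0.923, -1.038, -1.149, -1.254, -1.355, -1.449, -1.537, -1.618, -1.692, -1.759, -1.818, -1.869, -1.912, -1.947, -1.973, -1.99, -1.999] (distinct, 3 d.p.).
ϑ = −N·λ_min/(λ_max−λ_min) = −95·(-2*cos(pi/95))/(2−(-2*cos(pi/95))) = 95*cos(pi/95)/(cos(pi/95) + 1).
Numerically 47.48701131.
47 ≤ 95*cos(pi/95)/(cos(pi/95) + 1) ≤ 48: both strict.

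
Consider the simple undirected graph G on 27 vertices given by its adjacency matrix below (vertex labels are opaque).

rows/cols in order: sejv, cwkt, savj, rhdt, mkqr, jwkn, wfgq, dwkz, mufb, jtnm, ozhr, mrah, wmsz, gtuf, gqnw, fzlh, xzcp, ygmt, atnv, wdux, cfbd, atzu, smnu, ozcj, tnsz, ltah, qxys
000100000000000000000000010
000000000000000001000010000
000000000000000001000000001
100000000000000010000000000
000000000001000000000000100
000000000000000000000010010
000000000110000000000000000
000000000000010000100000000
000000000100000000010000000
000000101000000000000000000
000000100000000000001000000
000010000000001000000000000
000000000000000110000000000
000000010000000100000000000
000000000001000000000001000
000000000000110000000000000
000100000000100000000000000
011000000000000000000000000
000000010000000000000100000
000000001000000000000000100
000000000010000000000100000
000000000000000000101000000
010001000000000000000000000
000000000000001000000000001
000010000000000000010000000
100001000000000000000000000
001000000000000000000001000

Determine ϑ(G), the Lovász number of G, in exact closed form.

N(ozhr) = {wfgq, cfbd}, |N(ozhr)| = 2.
N(atzu) = {atnv, cfbd}, |N(atzu)| = 2.
deg(smnu) = 2; N(smnu) = {cwkt, jwkn}.
N(ozcj) = {gqnw, qxys}, |N(ozcj)| = 2.
G on 27 vertices is 2-regular; a single 27-cycle (edge-transitive).
A has 14 distinct eigenvalues ≈ [2.0, 1.946, 1.787, 1.532, 1.194, 0.792, 0.347, -0.116, -0.574, -1.0, -1.372, -1.671, -1.879, -1.986].
λ_max=2, λ_min=-2*cos(pi/27); ϑ = −27·λ_min/(λ_max−λ_min) = 27*cos(pi/27)/(cos(pi/27) + 1).
ϑ(G) ≈ 13.454204087.
α=13, χ(Ḡ)=14; ϑ=27*cos(pi/27)/(cos(pi/27) + 1) lies between (both strict).

27*cos(pi/27)/(cos(pi/27) + 1)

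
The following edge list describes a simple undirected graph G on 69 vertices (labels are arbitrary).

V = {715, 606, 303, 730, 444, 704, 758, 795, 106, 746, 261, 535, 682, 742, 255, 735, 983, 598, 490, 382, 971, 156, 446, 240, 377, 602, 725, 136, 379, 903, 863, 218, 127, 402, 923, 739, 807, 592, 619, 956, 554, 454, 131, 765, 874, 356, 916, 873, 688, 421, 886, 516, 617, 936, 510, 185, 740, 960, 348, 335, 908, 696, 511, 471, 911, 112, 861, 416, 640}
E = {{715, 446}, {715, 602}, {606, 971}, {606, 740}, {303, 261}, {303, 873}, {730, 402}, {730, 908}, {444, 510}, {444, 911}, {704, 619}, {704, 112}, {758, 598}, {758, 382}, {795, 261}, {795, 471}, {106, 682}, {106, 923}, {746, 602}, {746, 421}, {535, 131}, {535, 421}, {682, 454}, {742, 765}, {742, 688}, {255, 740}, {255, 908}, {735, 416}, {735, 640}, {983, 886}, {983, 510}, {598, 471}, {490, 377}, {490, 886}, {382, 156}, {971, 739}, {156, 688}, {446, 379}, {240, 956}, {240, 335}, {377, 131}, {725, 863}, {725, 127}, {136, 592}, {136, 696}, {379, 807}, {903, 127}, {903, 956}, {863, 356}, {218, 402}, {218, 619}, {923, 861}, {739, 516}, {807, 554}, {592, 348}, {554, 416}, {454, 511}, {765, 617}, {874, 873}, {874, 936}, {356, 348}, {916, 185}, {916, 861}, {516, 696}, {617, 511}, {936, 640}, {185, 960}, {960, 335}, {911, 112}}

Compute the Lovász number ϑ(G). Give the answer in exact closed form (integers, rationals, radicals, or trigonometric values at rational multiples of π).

Vertex 886 has 2 neighbors: 983, 490.
Vertex 606 has 2 neighbors: 971, 740.
deg(617) = 2; N(617) = {765, 511}.
N(956) = {240, 903}, |N(956)| = 2.
deg(v) = 2 for all v (|V|=69); this is C_{69}, the 69-cycle.
The 35 distinct eigenvalues: [2.0, 1.991714, 1.966923, 1.925835, 1.868788, 1.796255, 1.708839, 1.607262, 1.492367, 1.365106, 1.226534, 1.077797, 0.92013, 0.754838, 0.583292, 0.406912, 0.22716, 0.045526, -0.136485, -0.317365, -0.495616, -0.669759, -0.838353, -1.0, -1.153361, -1.297164, -1.430219, -1.551423, -1.659771, -1.754365, -1.834423, -1.899279, -1.948398, -1.981372, -1.997927].
−69·(-2*cos(pi/69)) / ((2)−(-2*cos(pi/69))) = 69*cos(pi/69)/(cos(pi/69) + 1) = ϑ(G).
Numerically 34.4821141.
Check 34 ≤ 69*cos(pi/69)/(cos(pi/69) + 1) ≤ 35: both strict.

69*cos(pi/69)/(cos(pi/69) + 1)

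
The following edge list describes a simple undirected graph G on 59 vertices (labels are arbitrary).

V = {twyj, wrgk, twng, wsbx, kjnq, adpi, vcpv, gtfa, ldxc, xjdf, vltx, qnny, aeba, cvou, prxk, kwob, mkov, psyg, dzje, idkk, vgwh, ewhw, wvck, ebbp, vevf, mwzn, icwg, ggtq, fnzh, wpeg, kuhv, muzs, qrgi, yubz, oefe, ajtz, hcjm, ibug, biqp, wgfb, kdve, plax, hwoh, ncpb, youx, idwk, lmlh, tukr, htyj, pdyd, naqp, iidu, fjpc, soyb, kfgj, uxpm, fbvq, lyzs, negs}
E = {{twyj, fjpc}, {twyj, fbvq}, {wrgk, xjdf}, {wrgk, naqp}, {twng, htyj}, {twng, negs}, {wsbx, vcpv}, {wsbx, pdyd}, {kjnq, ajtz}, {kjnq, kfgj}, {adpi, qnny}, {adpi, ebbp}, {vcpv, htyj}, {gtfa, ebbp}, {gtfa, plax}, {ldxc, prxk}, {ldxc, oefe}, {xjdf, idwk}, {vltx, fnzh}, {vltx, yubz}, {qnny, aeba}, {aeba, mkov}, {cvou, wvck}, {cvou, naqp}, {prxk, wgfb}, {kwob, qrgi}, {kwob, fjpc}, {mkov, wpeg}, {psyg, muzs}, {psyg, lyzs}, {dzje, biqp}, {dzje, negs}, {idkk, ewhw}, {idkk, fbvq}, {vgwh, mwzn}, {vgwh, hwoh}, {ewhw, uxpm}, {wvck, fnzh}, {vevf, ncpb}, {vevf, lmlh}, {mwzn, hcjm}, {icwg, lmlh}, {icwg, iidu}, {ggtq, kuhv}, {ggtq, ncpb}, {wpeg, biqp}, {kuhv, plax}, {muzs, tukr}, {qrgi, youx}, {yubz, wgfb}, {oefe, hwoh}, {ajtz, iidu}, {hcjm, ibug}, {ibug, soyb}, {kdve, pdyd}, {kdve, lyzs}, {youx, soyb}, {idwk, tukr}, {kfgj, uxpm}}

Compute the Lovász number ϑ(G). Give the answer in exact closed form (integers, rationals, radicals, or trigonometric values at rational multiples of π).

59*cos(pi/59)/(cos(pi/59) + 1)

Vertex oefe has 2 neighbors: ldxc, hwoh.
Vertex dzje has 2 neighbors: biqp, negs.
deg(naqp) = 2; N(naqp) = {wrgk, cvou}.
Vertex ibug has 2 neighbors: hcjm, soyb.
Every vertex has degree 2 (N=59); a single 59-cycle (edge-transitive).
spec(A) ≈ [2.0, 1.98867, 1.95481, 1.8988, 1.82127, 1.72311, 1.60542, 1.46955, 1.31702, 1.14957, 0.9691, 0.77765, 0.57738, 0.37058, 0.15957, -0.05324, -0.26545, -0.47465, -0.67848, -0.87461, -1.06084, -1.23505, -1.39526, -1.53967, -1.66663, -1.7747, -1.86267, -1.92954, -1.97454, -1.99717] (distinct, 5 d.p.).
λ_max=2, λ_min=-2*cos(pi/59); ϑ = −59·λ_min/(λ_max−λ_min) = 59*cos(pi/59)/(cos(pi/59) + 1).
≈ 29.479080 (to 6 d.p.).
Lovász sandwich 29 ≤ 59*cos(pi/59)/(cos(pi/59) + 1) ≤ 30: both strict.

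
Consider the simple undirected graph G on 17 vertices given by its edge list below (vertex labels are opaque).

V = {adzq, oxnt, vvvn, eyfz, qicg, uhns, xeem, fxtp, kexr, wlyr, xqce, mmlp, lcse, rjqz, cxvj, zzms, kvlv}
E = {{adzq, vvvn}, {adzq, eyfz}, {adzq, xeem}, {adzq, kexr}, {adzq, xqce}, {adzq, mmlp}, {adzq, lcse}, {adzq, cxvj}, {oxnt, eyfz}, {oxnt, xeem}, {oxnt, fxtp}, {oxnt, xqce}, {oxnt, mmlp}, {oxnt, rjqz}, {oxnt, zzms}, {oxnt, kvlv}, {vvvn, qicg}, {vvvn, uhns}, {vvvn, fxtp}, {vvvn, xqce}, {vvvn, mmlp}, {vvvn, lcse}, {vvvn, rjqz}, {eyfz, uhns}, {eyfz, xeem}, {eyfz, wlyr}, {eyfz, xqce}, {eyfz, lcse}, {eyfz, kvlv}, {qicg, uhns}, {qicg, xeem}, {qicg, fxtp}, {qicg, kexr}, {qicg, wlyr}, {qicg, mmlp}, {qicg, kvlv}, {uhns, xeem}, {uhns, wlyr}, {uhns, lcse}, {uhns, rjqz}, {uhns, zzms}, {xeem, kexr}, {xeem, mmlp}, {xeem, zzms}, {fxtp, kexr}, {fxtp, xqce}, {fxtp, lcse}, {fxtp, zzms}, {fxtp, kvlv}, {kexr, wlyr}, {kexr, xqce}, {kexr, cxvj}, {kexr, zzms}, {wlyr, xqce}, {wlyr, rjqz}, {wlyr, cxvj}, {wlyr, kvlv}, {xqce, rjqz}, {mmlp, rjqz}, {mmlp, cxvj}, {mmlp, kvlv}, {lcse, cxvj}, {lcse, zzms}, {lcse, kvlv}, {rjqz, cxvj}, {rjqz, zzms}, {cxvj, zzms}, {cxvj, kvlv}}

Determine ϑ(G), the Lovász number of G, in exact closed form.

sqrt(17)

N(kexr) = {adzq, qicg, xeem, fxtp, wlyr, xqce, cxvj, zzms}, |N(kexr)| = 8.
deg(xeem) = 8; N(xeem) = {adzq, oxnt, eyfz, qicg, uhns, kexr, mmlp, zzms}.
deg(uhns) = 8; N(uhns) = {vvvn, eyfz, qicg, xeem, wlyr, lcse, rjqz, zzms}.
Vertex qicg has 8 neighbors: vvvn, uhns, xeem, fxtp, kexr, wlyr, mmlp, kvlv.
Regular of degree 8 on 17 vertices: strongly regular (17,8,3,4).
The 3 distinct eigenvalues: [8.0, 1.562, -2.562].
ϑ = −N·λ_min/(λ_max−λ_min) = −17·(-sqrt(17)/2 - 1/2)/(8−(-sqrt(17)/2 - 1/2)) = sqrt(17).
Numerically 4.123105626.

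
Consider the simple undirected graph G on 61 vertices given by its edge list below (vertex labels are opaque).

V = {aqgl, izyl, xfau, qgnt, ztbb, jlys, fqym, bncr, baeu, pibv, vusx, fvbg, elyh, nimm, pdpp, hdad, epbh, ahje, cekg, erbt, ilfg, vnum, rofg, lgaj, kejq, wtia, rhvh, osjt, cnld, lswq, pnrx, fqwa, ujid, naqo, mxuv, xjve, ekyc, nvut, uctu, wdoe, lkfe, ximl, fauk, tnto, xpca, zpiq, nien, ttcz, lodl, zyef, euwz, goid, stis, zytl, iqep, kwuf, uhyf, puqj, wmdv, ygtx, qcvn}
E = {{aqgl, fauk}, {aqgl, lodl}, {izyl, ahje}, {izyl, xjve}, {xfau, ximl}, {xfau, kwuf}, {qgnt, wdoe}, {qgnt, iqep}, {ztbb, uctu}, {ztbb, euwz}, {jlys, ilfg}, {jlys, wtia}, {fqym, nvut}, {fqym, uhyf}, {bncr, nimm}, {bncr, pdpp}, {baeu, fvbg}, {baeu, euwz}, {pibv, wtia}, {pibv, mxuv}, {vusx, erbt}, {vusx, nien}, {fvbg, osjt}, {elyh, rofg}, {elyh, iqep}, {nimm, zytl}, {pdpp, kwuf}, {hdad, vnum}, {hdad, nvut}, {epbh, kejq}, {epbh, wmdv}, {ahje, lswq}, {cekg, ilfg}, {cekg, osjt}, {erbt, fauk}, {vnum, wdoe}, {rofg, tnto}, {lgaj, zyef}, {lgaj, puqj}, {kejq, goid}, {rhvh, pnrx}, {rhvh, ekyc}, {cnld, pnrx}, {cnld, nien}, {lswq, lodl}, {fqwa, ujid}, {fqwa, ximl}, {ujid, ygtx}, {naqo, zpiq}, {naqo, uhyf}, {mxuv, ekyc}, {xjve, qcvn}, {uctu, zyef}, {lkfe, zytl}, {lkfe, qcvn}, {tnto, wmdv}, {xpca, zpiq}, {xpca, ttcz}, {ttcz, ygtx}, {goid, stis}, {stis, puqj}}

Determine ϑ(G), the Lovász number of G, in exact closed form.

N(qgnt) = {wdoe, iqep}, |N(qgnt)| = 2.
deg(nien) = 2; N(nien) = {vusx, cnld}.
deg(kwuf) = 2; N(kwuf) = {xfau, pdpp}.
Vertex fauk has 2 neighbors: aqgl, erbt.
61-vertex 2-regular graph: a single 61-cycle (edge-transitive).
Distinct eigenvalues (to 6 d.p.): [2.0, 1.9894, 1.957711, 1.905271, 1.832634, 1.74057, 1.630057, 1.502264, 1.358547, 1.200429, 1.029586, 0.847829, 0.657085, 0.459375, 0.256797, 0.051496, -0.154351, -0.358562, -0.558971, -0.753456, -0.939953, -1.116487, -1.281186, -1.432304, -1.56824, -1.687551, -1.788974, -1.871434, -1.934055, -1.976176, -1.997348].
Lovász: ϑ = −61(-2*cos(pi/61))/(2+-(-1)*2*cos(pi/61)) = 61*cos(pi/61)/(cos(pi/61) + 1).
= 30.479766… (decimal).
Lovász sandwich 30 ≤ 61*cos(pi/61)/(cos(pi/61) + 1) ≤ 31: both strict.

61*cos(pi/61)/(cos(pi/61) + 1)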